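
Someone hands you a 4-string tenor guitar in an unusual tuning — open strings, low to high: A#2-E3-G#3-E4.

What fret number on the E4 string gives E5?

12

E5 is 12 semitones above the open E4 (E–F–F#–G–…–D–D#–E), so it sits at fret 12.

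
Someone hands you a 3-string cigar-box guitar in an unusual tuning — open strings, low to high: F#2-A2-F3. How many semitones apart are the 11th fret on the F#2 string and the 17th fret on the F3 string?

17 semitones

F#2 at fret 11 → F3 (MIDI 53); F3 at fret 17 → A#4 (MIDI 70).
53 − 70 = -17, so the two pitches are 17 semitones apart, with A#4 the higher.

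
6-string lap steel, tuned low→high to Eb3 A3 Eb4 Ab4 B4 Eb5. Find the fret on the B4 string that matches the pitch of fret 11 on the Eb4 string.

3

Eb4 at fret 11 is Eb4 + 11 semitones = D5.
The open B4 string is 8 semitones above the open Eb4, so the same pitch on the B4 string lies at fret 11 − 8 = 3.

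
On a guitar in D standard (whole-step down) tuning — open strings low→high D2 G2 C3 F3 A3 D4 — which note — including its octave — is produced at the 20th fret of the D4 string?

A#5

D4 is MIDI 62. Adding 20 gives 82, which is A#5.
(Equivalently spelled Bb5.)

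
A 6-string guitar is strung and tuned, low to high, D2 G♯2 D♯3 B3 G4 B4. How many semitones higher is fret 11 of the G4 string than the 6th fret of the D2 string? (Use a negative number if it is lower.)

G4 at fret 11 → F♯5 (MIDI 78); D2 at fret 6 → G♯2 (MIDI 44).
78 − 44 = 34, so the two pitches are 34 semitones apart.

34 semitones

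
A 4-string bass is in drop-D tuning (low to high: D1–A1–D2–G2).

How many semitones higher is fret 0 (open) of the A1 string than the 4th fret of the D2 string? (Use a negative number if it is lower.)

-9 semitones

A1 at fret 0 → A1 (MIDI 33); D2 at fret 4 → F#2 (MIDI 42).
33 − 42 = -9, so the two pitches are 9 semitones apart.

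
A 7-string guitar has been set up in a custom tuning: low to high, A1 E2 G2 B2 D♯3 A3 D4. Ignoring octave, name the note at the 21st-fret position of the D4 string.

The open D4 string plus 21 semitones: D–D#–E–F–…–A–A#–B.

B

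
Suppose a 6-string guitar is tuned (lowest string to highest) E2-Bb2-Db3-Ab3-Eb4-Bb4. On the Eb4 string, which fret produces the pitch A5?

18

A5 is 18 semitones above the open Eb4 (Eb–E–F–Gb–…–G–Ab–A), so it sits at fret 18.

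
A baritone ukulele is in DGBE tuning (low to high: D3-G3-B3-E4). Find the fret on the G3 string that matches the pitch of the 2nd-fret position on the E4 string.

Fret 2 on E4 is MIDI 64 + 2 = 66 (F#4). On the G3 string (open MIDI 55), that pitch is 66 − 55 = fret 11.

11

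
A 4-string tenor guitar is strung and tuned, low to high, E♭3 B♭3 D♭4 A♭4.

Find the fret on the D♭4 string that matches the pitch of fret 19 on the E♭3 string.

9

Fret 19 on E♭3 is MIDI 51 + 19 = 70 (B♭4). On the D♭4 string (open MIDI 61), that pitch is 70 − 61 = fret 9.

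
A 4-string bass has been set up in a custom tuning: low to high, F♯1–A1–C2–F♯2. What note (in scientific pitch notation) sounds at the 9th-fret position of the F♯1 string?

D♯2

F♯1 is MIDI 30. Adding 9 gives 39, which is D♯2.
(Equivalently spelled E♭2.)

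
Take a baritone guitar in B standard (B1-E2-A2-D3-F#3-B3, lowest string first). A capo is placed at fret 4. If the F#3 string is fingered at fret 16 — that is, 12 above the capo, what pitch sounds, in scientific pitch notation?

A#4

The capo raises the open F#3 by 4 semitones to A#3; fretting 12 more gives F#3 + 4 + 12 = F#3 + 16 semitones = A#4.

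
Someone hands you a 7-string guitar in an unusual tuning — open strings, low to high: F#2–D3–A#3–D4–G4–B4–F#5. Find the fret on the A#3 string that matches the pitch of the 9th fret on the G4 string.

18

Fret 9 on G4 is MIDI 67 + 9 = 76 (E5). On the A#3 string (open MIDI 58), that pitch is 76 − 58 = fret 18.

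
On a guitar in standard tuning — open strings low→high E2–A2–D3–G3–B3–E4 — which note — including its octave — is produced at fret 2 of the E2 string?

E2 is MIDI 40. Adding 2 gives 42, which is F#2.
(Equivalently spelled Gb2.)

F#2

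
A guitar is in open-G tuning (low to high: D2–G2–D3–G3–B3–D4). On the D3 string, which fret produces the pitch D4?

12

D4 is 12 semitones above the open D3 (D–D#–E–F–…–C–C#–D), so it sits at fret 12.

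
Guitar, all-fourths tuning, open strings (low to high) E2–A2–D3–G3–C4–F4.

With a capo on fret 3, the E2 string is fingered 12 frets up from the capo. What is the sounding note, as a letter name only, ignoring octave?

The capo raises the open E2 by 3 semitones to G2; fretting 12 more gives E2 + 3 + 12 = E2 + 15 semitones, landing on G.

G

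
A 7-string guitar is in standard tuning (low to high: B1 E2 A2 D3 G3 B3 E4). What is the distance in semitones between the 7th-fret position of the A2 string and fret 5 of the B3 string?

12 semitones

A2 at fret 7 → E3 (MIDI 52); B3 at fret 5 → E4 (MIDI 64).
52 − 64 = -12, so the two pitches are 12 semitones apart, with E4 the higher.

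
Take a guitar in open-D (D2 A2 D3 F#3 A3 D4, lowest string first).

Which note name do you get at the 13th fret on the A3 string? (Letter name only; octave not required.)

A#

A3 is MIDI 57. Adding 13 gives 70; 70 mod 12 = 10, i.e. A#.
(Equivalently spelled Bb.)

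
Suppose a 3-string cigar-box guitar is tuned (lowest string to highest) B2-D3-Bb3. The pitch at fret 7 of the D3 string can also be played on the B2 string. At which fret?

10

Fret 7 on D3 is MIDI 50 + 7 = 57 (A3). On the B2 string (open MIDI 47), that pitch is 57 − 47 = fret 10.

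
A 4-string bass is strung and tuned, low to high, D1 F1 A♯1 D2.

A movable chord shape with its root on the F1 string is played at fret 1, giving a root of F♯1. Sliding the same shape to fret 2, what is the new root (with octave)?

Moving from fret 1 to fret 2 shifts the root by 1 semitone.
F♯1 up 1 semitone is G1.

G1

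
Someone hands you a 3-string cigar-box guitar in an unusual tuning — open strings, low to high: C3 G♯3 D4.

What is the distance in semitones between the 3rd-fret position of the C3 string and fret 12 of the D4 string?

C3 at fret 3 → D♯3 (MIDI 51); D4 at fret 12 → D5 (MIDI 74).
51 − 74 = -23, so the two pitches are 23 semitones apart, with D5 the higher.

23 semitones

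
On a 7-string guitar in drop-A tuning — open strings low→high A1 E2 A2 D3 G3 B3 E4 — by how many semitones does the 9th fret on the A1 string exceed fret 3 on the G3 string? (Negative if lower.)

-16 semitones

A1 at fret 9 → F♯2 (MIDI 42); G3 at fret 3 → A♯3 (MIDI 58).
42 − 58 = -16, so the two pitches are 16 semitones apart.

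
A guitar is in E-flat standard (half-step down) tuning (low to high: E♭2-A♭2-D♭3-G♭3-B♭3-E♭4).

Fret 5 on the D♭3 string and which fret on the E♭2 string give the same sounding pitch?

Fret 5 on D♭3 is MIDI 49 + 5 = 54 (G♭3). On the E♭2 string (open MIDI 39), that pitch is 54 − 39 = fret 15.

15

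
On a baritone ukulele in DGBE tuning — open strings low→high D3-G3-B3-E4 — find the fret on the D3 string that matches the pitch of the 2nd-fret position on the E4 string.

Fret 2 on E4 is MIDI 64 + 2 = 66 (F♯4). On the D3 string (open MIDI 50), that pitch is 66 − 50 = fret 16.

16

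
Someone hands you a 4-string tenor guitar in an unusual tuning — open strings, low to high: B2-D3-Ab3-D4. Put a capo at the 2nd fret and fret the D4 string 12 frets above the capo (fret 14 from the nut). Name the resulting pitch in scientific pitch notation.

E5

The capo raises the open D4 by 2 semitones to E4; fretting 12 more gives D4 + 2 + 12 = D4 + 14 semitones = E5.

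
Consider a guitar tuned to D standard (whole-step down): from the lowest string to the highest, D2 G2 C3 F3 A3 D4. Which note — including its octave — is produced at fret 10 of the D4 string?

Each fret is one semitone, so D4 + 10 = C5.

C5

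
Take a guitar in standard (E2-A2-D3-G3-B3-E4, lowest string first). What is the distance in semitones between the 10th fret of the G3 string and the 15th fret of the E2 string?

10 semitones

G3 at fret 10 → F4 (MIDI 65); E2 at fret 15 → G3 (MIDI 55).
65 − 55 = 10, so the two pitches are 10 semitones apart, with F4 the higher.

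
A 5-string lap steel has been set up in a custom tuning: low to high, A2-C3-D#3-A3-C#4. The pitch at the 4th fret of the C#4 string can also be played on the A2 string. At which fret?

20

Fret 4 on C#4 is MIDI 61 + 4 = 65 (F4). On the A2 string (open MIDI 45), that pitch is 65 − 45 = fret 20.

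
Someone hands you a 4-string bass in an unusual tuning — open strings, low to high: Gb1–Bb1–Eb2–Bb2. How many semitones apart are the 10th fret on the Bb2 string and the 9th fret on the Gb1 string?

17 semitones

Bb2 at fret 10 → Ab3 (MIDI 56); Gb1 at fret 9 → Eb2 (MIDI 39).
56 − 39 = 17, so the two pitches are 17 semitones apart, with Ab3 the higher.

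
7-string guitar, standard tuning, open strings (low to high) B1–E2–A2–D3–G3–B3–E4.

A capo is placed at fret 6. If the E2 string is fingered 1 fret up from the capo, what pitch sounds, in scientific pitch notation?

B2

The capo raises the open E2 by 6 semitones to A#2; fretting 1 more gives E2 + 6 + 1 = E2 + 7 semitones = B2.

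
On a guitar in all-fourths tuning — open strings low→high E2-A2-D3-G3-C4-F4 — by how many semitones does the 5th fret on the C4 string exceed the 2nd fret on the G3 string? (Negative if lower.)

C4 at fret 5 → F4 (MIDI 65); G3 at fret 2 → A3 (MIDI 57).
65 − 57 = 8, so the two pitches are 8 semitones apart.

8 semitones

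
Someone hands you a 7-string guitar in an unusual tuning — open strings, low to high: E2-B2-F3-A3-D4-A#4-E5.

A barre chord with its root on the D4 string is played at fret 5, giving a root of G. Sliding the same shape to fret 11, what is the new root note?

C#

Moving from fret 5 to fret 11 shifts the root by 6 semitones.
G up 6 semitones is C#.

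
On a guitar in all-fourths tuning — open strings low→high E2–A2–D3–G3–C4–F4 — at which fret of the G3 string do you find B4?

B4 is 16 semitones above the open G3 (G–G#–A–A#–…–A–A#–B), so it sits at fret 16.

16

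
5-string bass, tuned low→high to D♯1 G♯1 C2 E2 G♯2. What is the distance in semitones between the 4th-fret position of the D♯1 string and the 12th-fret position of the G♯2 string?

D♯1 at fret 4 → G1 (MIDI 31); G♯2 at fret 12 → G♯3 (MIDI 56).
31 − 56 = -25, so the two pitches are 25 semitones apart, with G♯3 the higher.

25 semitones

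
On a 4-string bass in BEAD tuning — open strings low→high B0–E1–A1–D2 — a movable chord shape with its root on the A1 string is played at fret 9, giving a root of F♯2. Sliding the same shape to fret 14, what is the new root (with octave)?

Moving from fret 9 to fret 14 shifts the root by 5 semitones.
F♯2 up 5 semitones is B2.

B2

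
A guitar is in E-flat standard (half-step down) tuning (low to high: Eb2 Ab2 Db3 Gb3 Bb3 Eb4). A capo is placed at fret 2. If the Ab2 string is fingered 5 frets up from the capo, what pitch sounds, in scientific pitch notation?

The capo raises the open Ab2 by 2 semitones to Bb2; fretting 5 more gives Ab2 + 2 + 5 = Ab2 + 7 semitones = Eb3.
(Also written D#.)

Eb3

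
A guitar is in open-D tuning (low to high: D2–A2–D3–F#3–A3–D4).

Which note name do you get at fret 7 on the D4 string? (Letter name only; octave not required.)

A

The open D4 string plus 7 semitones: D–D#–E–F–F#–G–G#–A.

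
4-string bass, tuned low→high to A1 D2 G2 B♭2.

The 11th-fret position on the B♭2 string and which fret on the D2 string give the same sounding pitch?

19

B♭2 at fret 11 is B♭2 + 11 semitones = A3.
The open D2 string is 8 semitones below the open B♭2, so the same pitch on the D2 string lies at fret 11 + 8 = 19.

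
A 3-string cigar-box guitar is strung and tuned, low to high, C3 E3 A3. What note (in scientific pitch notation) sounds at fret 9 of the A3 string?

F♯4

A3 is MIDI 57. Adding 9 gives 66, which is F♯4.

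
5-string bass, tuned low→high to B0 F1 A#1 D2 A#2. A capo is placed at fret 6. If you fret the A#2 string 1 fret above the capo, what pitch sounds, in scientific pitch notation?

F3

The capo raises the open A#2 by 6 semitones to E3; fretting 1 more gives A#2 + 6 + 1 = A#2 + 7 semitones = F3.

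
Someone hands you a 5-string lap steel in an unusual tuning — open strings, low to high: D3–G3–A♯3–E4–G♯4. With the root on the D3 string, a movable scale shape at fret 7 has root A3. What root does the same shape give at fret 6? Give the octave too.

Moving from fret 7 to fret 6 shifts the root by -1 semitone.
A3 down 1 semitone is G♯3.

G♯3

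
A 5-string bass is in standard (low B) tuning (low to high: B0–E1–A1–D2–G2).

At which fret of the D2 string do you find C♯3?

11

C♯3 is 11 semitones above the open D2 (D–D#–E–F–…–B–C–C#), so it sits at fret 11.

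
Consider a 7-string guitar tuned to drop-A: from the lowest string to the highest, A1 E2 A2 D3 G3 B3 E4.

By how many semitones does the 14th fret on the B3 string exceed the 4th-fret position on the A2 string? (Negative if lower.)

B3 at fret 14 → C#5 (MIDI 73); A2 at fret 4 → C#3 (MIDI 49).
73 − 49 = 24, so the two pitches are 24 semitones apart.

24 semitones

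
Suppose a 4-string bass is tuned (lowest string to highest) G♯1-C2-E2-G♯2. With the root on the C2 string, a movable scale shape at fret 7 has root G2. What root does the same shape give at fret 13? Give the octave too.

Moving from fret 7 to fret 13 shifts the root by 6 semitones.
G2 up 6 semitones is C♯3.

C♯3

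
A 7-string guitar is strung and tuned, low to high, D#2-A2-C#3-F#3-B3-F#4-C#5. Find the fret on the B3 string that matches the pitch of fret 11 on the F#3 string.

F#3 at fret 11 is F#3 + 11 semitones = F4.
The open B3 string is 5 semitones above the open F#3, so the same pitch on the B3 string lies at fret 11 − 5 = 6.

6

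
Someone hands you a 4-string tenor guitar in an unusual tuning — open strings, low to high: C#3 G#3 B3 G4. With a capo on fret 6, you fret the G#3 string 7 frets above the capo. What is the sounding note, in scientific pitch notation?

A4

The capo raises the open G#3 by 6 semitones to D4; fretting 7 more gives G#3 + 6 + 7 = G#3 + 13 semitones = A4.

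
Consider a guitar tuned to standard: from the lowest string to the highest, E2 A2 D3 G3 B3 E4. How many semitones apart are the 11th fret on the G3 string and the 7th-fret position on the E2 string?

G3 at fret 11 → F♯4 (MIDI 66); E2 at fret 7 → B2 (MIDI 47).
66 − 47 = 19, so the two pitches are 19 semitones apart, with F♯4 the higher.

19 semitones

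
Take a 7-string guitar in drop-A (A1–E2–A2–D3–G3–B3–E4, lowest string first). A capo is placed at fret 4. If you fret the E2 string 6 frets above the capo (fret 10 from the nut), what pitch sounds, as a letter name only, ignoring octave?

The capo raises the open E2 by 4 semitones to G♯2; fretting 6 more gives E2 + 4 + 6 = E2 + 10 semitones, landing on D.

D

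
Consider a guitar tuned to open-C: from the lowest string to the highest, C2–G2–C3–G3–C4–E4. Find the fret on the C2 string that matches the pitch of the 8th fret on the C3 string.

20

C3 at fret 8 is C3 + 8 semitones = G♯3.
The open C2 string is 12 semitones below the open C3, so the same pitch on the C2 string lies at fret 8 + 12 = 20.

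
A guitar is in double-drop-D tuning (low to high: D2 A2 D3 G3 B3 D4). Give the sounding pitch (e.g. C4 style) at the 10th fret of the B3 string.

A4

Each fret is one semitone, so B3 + 10 = A4.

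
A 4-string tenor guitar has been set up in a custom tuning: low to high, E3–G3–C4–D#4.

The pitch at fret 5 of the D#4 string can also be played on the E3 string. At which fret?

16

D#4 at fret 5 is D#4 + 5 semitones = G#4.
The open E3 string is 11 semitones below the open D#4, so the same pitch on the E3 string lies at fret 5 + 11 = 16.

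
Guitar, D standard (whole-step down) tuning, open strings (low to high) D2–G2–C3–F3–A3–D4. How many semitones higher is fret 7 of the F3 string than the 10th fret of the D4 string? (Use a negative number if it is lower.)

F3 at fret 7 → C4 (MIDI 60); D4 at fret 10 → C5 (MIDI 72).
60 − 72 = -12, so the two pitches are 12 semitones apart.

-12 semitones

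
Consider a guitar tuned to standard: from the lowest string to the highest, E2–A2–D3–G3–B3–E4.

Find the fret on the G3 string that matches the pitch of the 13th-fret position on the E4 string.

22

E4 at fret 13 is E4 + 13 semitones = F5.
The open G3 string is 9 semitones below the open E4, so the same pitch on the G3 string lies at fret 13 + 9 = 22.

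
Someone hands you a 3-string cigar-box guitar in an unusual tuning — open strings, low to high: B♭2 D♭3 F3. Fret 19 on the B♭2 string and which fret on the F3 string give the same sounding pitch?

12

Fret 19 on B♭2 is MIDI 46 + 19 = 65 (F4). On the F3 string (open MIDI 53), that pitch is 65 − 53 = fret 12.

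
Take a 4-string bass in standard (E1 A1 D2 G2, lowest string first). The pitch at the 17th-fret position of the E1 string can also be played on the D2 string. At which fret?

7

Fret 17 on E1 is MIDI 28 + 17 = 45 (A2). On the D2 string (open MIDI 38), that pitch is 45 − 38 = fret 7.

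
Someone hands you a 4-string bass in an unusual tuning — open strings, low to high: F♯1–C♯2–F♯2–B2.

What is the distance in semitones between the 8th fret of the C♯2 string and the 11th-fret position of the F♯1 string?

4 semitones

C♯2 at fret 8 → A2 (MIDI 45); F♯1 at fret 11 → F2 (MIDI 41).
45 − 41 = 4, so the two pitches are 4 semitones apart, with A2 the higher.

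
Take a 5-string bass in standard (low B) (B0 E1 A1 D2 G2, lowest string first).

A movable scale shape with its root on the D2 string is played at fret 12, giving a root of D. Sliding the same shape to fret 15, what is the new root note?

F

Moving from fret 12 to fret 15 shifts the root by 3 semitones.
D up 3 semitones is F.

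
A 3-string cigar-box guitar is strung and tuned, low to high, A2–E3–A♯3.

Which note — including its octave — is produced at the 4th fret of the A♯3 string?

D4

The open A♯3 string plus 4 semitones: A#–B–C–C#–D.
The walk passes from B into C once, so the octave number goes from 3 to 4.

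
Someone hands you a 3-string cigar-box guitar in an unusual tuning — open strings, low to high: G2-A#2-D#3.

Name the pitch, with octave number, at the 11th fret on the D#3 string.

Each fret is one semitone, so D#3 + 11 = D4.

D4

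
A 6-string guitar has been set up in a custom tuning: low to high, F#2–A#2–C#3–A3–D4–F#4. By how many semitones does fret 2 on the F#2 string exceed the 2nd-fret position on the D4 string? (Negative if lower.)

-20 semitones

F#2 at fret 2 → G#2 (MIDI 44); D4 at fret 2 → E4 (MIDI 64).
44 − 64 = -20, so the two pitches are 20 semitones apart.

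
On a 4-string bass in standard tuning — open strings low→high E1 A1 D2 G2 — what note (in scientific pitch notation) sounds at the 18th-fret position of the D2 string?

G#3

D2 is MIDI 38. Adding 18 gives 56, which is G#3.
(Equivalently spelled Ab3.)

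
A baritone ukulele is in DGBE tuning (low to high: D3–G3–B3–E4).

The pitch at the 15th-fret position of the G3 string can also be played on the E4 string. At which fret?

6

Fret 15 on G3 is MIDI 55 + 15 = 70 (A♯4). On the E4 string (open MIDI 64), that pitch is 70 − 64 = fret 6.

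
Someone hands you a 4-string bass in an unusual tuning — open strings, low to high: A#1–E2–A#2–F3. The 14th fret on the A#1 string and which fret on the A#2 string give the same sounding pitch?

2

Fret 14 on A#1 is MIDI 34 + 14 = 48 (C3). On the A#2 string (open MIDI 46), that pitch is 48 − 46 = fret 2.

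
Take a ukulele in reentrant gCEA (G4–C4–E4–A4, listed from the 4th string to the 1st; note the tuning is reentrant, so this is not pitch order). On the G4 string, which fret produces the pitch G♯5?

13

G♯5 is 13 semitones above the open G4 (G–G#–A–A#–…–F#–G–G#), so it sits at fret 13.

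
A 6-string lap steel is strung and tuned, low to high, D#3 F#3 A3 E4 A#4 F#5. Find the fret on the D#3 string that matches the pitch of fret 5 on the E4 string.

18

E4 at fret 5 is E4 + 5 semitones = A4.
The open D#3 string is 13 semitones below the open E4, so the same pitch on the D#3 string lies at fret 5 + 13 = 18.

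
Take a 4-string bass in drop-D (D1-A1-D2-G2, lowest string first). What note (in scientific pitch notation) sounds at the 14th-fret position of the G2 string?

Each fret is one semitone, so G2 + 14 = A3.

A3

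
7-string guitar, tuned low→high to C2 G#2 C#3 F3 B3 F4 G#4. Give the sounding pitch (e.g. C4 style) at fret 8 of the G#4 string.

E5

Each fret is one semitone, so G#4 + 8 = E5.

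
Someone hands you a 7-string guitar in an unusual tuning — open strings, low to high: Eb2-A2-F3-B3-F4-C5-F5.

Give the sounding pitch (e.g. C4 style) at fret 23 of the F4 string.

The open F4 string plus 23 semitones: F–Gb–G–Ab–…–D–Eb–E.
The walk passes from B into C 2 times, so the octave number goes from 4 to 6.

E6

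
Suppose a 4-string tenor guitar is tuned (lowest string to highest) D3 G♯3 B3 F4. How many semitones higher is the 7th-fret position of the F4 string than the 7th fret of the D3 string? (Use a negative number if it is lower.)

15 semitones

F4 at fret 7 → C5 (MIDI 72); D3 at fret 7 → A3 (MIDI 57).
72 − 57 = 15, so the two pitches are 15 semitones apart.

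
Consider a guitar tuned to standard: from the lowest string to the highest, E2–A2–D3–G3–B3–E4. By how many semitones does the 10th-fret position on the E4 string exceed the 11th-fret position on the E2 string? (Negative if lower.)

E4 at fret 10 → D5 (MIDI 74); E2 at fret 11 → D#3 (MIDI 51).
74 − 51 = 23, so the two pitches are 23 semitones apart.

23 semitones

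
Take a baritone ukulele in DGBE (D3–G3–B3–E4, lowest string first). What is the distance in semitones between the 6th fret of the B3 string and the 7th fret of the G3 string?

3 semitones

B3 at fret 6 → F4 (MIDI 65); G3 at fret 7 → D4 (MIDI 62).
65 − 62 = 3, so the two pitches are 3 semitones apart, with F4 the higher.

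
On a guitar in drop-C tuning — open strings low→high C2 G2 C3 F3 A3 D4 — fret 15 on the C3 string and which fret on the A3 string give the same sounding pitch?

6

C3 at fret 15 is C3 + 15 semitones = D♯4.
The open A3 string is 9 semitones above the open C3, so the same pitch on the A3 string lies at fret 15 − 9 = 6.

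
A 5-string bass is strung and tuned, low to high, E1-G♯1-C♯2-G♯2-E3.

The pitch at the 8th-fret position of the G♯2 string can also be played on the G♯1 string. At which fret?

G♯2 at fret 8 is G♯2 + 8 semitones = E3.
The open G♯1 string is 12 semitones below the open G♯2, so the same pitch on the G♯1 string lies at fret 8 + 12 = 20.

20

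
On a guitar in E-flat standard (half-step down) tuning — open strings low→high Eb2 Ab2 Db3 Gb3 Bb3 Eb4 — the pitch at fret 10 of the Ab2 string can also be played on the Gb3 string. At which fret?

0

Ab2 at fret 10 is Ab2 + 10 semitones = Gb3.
The open Gb3 string is 10 semitones above the open Ab2, so the same pitch on the Gb3 string lies at fret 10 − 10 = 0.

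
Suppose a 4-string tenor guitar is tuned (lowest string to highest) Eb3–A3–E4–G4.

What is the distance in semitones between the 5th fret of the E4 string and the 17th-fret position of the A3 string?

5 semitones

E4 at fret 5 → A4 (MIDI 69); A3 at fret 17 → D5 (MIDI 74).
69 − 74 = -5, so the two pitches are 5 semitones apart, with D5 the higher.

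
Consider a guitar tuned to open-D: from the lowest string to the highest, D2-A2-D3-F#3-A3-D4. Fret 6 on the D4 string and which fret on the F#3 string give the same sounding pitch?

14

Fret 6 on D4 is MIDI 62 + 6 = 68 (G#4). On the F#3 string (open MIDI 54), that pitch is 68 − 54 = fret 14.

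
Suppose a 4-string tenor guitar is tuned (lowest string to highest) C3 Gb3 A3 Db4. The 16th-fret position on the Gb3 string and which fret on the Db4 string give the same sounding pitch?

Gb3 at fret 16 is Gb3 + 16 semitones = Bb4.
The open Db4 string is 7 semitones above the open Gb3, so the same pitch on the Db4 string lies at fret 16 − 7 = 9.

9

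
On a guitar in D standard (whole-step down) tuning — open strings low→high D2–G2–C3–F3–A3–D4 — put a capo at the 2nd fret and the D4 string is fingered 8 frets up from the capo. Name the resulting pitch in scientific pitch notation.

C5

The capo raises the open D4 by 2 semitones to E4; fretting 8 more gives D4 + 2 + 8 = D4 + 10 semitones = C5.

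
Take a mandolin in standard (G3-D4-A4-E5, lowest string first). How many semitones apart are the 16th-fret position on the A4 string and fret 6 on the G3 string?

A4 at fret 16 → C#6 (MIDI 85); G3 at fret 6 → C#4 (MIDI 61).
85 − 61 = 24, so the two pitches are 24 semitones apart, with C#6 the higher.

24 semitones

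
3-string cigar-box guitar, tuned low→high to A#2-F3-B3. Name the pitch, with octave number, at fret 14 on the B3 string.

C#5

The open B3 string plus 14 semitones: B–C–C#–D–…–B–C–C#.
The walk passes from B into C 2 times, so the octave number goes from 3 to 5.
(Equivalently spelled Db5.)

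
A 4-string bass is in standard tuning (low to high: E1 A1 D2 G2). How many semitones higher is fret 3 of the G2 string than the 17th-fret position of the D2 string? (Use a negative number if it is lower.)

G2 at fret 3 → A#2 (MIDI 46); D2 at fret 17 → G3 (MIDI 55).
46 − 55 = -9, so the two pitches are 9 semitones apart.

-9 semitones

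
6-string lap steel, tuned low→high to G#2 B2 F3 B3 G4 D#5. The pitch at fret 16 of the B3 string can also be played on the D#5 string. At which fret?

B3 at fret 16 is B3 + 16 semitones = D#5.
The open D#5 string is 16 semitones above the open B3, so the same pitch on the D#5 string lies at fret 16 − 16 = 0.

0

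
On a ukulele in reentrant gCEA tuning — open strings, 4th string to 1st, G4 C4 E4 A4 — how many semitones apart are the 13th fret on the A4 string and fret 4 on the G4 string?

11 semitones

A4 at fret 13 → A#5 (MIDI 82); G4 at fret 4 → B4 (MIDI 71).
82 − 71 = 11, so the two pitches are 11 semitones apart, with A#5 the higher.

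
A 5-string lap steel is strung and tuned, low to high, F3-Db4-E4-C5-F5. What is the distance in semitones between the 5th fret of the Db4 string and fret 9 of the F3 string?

4 semitones

Db4 at fret 5 → Gb4 (MIDI 66); F3 at fret 9 → D4 (MIDI 62).
66 − 62 = 4, so the two pitches are 4 semitones apart, with Gb4 the higher.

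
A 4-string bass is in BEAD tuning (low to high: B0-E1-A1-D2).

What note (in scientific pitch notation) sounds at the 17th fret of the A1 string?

A1 is MIDI 33. Adding 17 gives 50, which is D3.

D3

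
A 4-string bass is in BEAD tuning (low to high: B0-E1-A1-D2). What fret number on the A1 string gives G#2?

G#2 is 11 semitones above the open A1 (A–A#–B–C–…–F#–G–G#), so it sits at fret 11.

11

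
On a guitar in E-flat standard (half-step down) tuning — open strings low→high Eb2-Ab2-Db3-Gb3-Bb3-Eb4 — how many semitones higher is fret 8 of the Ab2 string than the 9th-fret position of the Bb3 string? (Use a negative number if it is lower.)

Ab2 at fret 8 → E3 (MIDI 52); Bb3 at fret 9 → G4 (MIDI 67).
52 − 67 = -15, so the two pitches are 15 semitones apart.

-15 semitones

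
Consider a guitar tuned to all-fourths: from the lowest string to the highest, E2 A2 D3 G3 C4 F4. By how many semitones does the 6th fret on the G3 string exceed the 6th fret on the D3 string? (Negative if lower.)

G3 at fret 6 → C#4 (MIDI 61); D3 at fret 6 → G#3 (MIDI 56).
61 − 56 = 5, so the two pitches are 5 semitones apart.

5 semitones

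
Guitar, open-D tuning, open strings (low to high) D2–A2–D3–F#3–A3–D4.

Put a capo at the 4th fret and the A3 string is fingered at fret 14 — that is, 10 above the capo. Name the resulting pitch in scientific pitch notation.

B4

The capo raises the open A3 by 4 semitones to C#4; fretting 10 more gives A3 + 4 + 10 = A3 + 14 semitones = B4.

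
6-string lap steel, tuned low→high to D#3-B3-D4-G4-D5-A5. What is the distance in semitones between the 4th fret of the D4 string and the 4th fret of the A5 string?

19 semitones

D4 at fret 4 → F#4 (MIDI 66); A5 at fret 4 → C#6 (MIDI 85).
66 − 85 = -19, so the two pitches are 19 semitones apart, with C#6 the higher.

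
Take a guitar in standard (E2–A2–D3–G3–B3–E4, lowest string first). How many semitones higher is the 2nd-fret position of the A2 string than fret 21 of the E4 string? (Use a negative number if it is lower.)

-38 semitones

A2 at fret 2 → B2 (MIDI 47); E4 at fret 21 → C♯6 (MIDI 85).
47 − 85 = -38, so the two pitches are 38 semitones apart.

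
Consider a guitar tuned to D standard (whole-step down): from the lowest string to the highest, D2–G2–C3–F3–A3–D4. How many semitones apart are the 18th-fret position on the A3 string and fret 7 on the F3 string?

A3 at fret 18 → D#5 (MIDI 75); F3 at fret 7 → C4 (MIDI 60).
75 − 60 = 15, so the two pitches are 15 semitones apart, with D#5 the higher.

15 semitones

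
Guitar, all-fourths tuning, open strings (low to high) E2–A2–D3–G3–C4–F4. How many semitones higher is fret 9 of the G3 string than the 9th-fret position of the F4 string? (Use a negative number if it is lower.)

G3 at fret 9 → E4 (MIDI 64); F4 at fret 9 → D5 (MIDI 74).
64 − 74 = -10, so the two pitches are 10 semitones apart.

-10 semitones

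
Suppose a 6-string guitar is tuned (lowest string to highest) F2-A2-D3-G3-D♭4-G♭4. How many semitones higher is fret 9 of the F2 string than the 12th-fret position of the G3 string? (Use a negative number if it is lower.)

F2 at fret 9 → D3 (MIDI 50); G3 at fret 12 → G4 (MIDI 67).
50 − 67 = -17, so the two pitches are 17 semitones apart.

-17 semitones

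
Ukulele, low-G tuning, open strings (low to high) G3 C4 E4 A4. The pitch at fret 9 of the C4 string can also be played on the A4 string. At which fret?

C4 at fret 9 is C4 + 9 semitones = A4.
The open A4 string is 9 semitones above the open C4, so the same pitch on the A4 string lies at fret 9 − 9 = 0.

0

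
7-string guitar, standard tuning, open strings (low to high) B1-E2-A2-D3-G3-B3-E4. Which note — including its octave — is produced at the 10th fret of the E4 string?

Each fret is one semitone, so E4 + 10 = D5.

D5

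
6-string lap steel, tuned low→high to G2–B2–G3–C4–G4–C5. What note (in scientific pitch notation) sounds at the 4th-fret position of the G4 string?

B4

G4 is MIDI 67. Adding 4 gives 71, which is B4.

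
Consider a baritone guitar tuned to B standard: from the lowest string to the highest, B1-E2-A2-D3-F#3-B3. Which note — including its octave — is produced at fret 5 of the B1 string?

Each fret is one semitone, so B1 + 5 = E2.

E2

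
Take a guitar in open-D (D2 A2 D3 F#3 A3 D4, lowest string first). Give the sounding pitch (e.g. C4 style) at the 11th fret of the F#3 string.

F4

F#3 is MIDI 54. Adding 11 gives 65, which is F4.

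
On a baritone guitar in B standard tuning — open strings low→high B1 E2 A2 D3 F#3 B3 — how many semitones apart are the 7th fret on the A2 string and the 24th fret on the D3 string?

A2 at fret 7 → E3 (MIDI 52); D3 at fret 24 → D5 (MIDI 74).
52 − 74 = -22, so the two pitches are 22 semitones apart, with D5 the higher.

22 semitones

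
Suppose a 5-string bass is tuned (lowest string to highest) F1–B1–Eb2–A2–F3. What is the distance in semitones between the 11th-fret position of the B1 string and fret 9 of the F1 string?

B1 at fret 11 → Bb2 (MIDI 46); F1 at fret 9 → D2 (MIDI 38).
46 − 38 = 8, so the two pitches are 8 semitones apart, with Bb2 the higher.

8 semitones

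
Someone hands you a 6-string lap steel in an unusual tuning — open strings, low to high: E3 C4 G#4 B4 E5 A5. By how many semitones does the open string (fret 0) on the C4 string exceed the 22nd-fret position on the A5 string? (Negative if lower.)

C4 at fret 0 → C4 (MIDI 60); A5 at fret 22 → G7 (MIDI 103).
60 − 103 = -43, so the two pitches are 43 semitones apart.

-43 semitones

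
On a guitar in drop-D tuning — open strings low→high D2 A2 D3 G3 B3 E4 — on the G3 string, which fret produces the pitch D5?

19

D5 is 19 semitones above the open G3 (G–G#–A–A#–…–C–C#–D), so it sits at fret 19.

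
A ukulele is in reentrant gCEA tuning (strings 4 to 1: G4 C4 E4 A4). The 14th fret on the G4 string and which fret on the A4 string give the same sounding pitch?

12

G4 at fret 14 is G4 + 14 semitones = A5.
The open A4 string is 2 semitones above the open G4, so the same pitch on the A4 string lies at fret 14 − 2 = 12.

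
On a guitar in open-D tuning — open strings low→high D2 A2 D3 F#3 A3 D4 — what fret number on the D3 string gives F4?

F4 is 15 semitones above the open D3 (D–D#–E–F–…–D#–E–F), so it sits at fret 15.

15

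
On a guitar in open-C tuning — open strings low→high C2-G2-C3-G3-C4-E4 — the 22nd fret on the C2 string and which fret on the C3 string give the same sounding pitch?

C2 at fret 22 is C2 + 22 semitones = A#3.
The open C3 string is 12 semitones above the open C2, so the same pitch on the C3 string lies at fret 22 − 12 = 10.

10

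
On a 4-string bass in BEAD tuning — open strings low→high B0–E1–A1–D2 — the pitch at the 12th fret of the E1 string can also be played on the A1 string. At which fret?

7

Fret 12 on E1 is MIDI 28 + 12 = 40 (E2). On the A1 string (open MIDI 33), that pitch is 40 − 33 = fret 7.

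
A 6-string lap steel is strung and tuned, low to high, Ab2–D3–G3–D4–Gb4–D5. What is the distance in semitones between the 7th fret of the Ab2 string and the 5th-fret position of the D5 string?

Ab2 at fret 7 → Eb3 (MIDI 51); D5 at fret 5 → G5 (MIDI 79).
51 − 79 = -28, so the two pitches are 28 semitones apart, with G5 the higher.

28 semitones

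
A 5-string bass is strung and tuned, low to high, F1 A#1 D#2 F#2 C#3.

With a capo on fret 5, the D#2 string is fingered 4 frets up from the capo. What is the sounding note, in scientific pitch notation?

C3

The capo raises the open D#2 by 5 semitones to G#2; fretting 4 more gives D#2 + 5 + 4 = D#2 + 9 semitones = C3.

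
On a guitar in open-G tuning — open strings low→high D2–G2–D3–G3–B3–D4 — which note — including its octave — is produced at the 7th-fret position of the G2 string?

D3

The open G2 string plus 7 semitones: G–G#–A–A#–B–C–C#–D.
The walk passes from B into C once, so the octave number goes from 2 to 3.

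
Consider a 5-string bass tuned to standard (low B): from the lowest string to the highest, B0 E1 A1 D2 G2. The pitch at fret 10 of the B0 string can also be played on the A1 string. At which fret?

0

B0 at fret 10 is B0 + 10 semitones = A1.
The open A1 string is 10 semitones above the open B0, so the same pitch on the A1 string lies at fret 10 − 10 = 0.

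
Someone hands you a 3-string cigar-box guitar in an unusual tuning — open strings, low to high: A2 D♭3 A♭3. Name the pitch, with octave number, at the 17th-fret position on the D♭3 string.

The open D♭3 string plus 17 semitones: Db–D–Eb–E–…–E–F–Gb.
The walk passes from B into C once, so the octave number goes from 3 to 4.
(Equivalently spelled F♯4.)

G♭4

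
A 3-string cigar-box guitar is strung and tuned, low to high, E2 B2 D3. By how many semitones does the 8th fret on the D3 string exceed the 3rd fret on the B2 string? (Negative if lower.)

8 semitones

D3 at fret 8 → B♭3 (MIDI 58); B2 at fret 3 → D3 (MIDI 50).
58 − 50 = 8, so the two pitches are 8 semitones apart.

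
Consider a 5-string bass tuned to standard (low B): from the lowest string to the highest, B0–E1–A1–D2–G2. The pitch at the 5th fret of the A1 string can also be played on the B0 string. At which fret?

15

Fret 5 on A1 is MIDI 33 + 5 = 38 (D2). On the B0 string (open MIDI 23), that pitch is 38 − 23 = fret 15.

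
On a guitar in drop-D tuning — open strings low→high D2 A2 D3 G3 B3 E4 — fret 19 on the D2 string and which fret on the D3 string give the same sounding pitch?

7

D2 at fret 19 is D2 + 19 semitones = A3.
The open D3 string is 12 semitones above the open D2, so the same pitch on the D3 string lies at fret 19 − 12 = 7.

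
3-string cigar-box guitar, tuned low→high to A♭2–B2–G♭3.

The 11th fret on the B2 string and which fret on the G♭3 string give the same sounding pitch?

B2 at fret 11 is B2 + 11 semitones = B♭3.
The open G♭3 string is 7 semitones above the open B2, so the same pitch on the G♭3 string lies at fret 11 − 7 = 4.

4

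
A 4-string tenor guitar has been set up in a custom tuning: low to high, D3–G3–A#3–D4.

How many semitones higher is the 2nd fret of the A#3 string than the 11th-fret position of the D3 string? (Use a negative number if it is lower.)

A#3 at fret 2 → C4 (MIDI 60); D3 at fret 11 → C#4 (MIDI 61).
60 − 61 = -1, so the two pitches are 1 semitone apart.

-1 semitone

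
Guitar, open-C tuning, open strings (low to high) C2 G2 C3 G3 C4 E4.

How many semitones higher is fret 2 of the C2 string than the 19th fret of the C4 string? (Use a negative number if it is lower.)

C2 at fret 2 → D2 (MIDI 38); C4 at fret 19 → G5 (MIDI 79).
38 − 79 = -41, so the two pitches are 41 semitones apart.

-41 semitones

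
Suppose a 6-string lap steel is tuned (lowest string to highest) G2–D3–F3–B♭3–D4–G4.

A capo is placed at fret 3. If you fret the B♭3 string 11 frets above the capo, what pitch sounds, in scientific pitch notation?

The capo raises the open B♭3 by 3 semitones to D♭4; fretting 11 more gives B♭3 + 3 + 11 = B♭3 + 14 semitones = C5.

C5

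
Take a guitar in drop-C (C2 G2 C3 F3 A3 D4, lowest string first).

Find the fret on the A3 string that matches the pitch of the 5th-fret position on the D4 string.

10

Fret 5 on D4 is MIDI 62 + 5 = 67 (G4). On the A3 string (open MIDI 57), that pitch is 67 − 57 = fret 10.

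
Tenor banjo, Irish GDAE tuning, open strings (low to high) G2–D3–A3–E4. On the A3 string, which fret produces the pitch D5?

17

D5 is 17 semitones above the open A3 (A–A#–B–C–…–C–C#–D), so it sits at fret 17.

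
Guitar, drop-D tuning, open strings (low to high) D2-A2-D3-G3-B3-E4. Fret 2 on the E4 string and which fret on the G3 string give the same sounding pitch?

11

Fret 2 on E4 is MIDI 64 + 2 = 66 (F♯4). On the G3 string (open MIDI 55), that pitch is 66 − 55 = fret 11.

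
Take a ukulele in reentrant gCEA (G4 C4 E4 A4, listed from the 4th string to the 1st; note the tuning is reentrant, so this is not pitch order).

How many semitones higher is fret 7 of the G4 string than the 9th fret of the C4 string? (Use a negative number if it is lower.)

G4 at fret 7 → D5 (MIDI 74); C4 at fret 9 → A4 (MIDI 69).
74 − 69 = 5, so the two pitches are 5 semitones apart.

5 semitones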